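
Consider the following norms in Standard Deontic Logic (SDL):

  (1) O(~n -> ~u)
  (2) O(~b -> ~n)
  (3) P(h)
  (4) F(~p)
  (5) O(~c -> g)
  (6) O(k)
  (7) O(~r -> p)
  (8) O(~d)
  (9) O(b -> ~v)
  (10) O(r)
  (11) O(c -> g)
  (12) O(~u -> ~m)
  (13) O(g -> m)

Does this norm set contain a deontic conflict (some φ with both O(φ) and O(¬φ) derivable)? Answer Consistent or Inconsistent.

Premise 7 is O(~r -> p); even if O(p) held, inferring O(~r) would be affirming the consequent — invalid.
So O(~r) is not derivable, and the apparent clash with O(r) does not arise.
A world satisfying every obligation exists (e.g. b=true, c=false, d=false, g=true, h=false, k=true, m=true, n=true, p=true, r=true, u=true, v=false); no atom is both obligatory and forbidden, so the set is consistent.

Consistent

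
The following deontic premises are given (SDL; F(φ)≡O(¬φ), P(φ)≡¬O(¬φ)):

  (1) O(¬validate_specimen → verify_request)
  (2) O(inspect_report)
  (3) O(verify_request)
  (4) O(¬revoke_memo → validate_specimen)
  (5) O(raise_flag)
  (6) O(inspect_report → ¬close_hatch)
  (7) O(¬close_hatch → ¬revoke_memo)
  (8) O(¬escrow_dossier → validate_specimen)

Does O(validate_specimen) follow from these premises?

Yes

Premise 2 gives O(inspect_report).
Premise 6 is O(inspect_report → ¬close_hatch); since O(inspect_report), deontic closure gives O(¬close_hatch).
Premise 7 is O(¬close_hatch → ¬revoke_memo); since O(¬close_hatch), deontic closure gives O(¬revoke_memo).
Premise 4 is O(¬revoke_memo → validate_specimen); since O(¬revoke_memo), deontic closure gives O(validate_specimen).
Premises 1, 3, 5, 8 do not contribute to this derivation.
So O(validate_specimen) follows.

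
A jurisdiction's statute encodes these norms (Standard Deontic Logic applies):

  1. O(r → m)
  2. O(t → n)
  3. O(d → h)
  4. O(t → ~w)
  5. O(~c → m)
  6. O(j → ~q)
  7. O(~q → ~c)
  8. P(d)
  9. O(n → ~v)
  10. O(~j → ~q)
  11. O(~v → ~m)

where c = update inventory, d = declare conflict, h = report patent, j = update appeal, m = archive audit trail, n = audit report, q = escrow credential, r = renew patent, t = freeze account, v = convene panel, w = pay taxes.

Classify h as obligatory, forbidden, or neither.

Premise 3 is O(d → h), but O(d) is not derivable from the premises (the permission P(d) asserts only ~O(~d), not O(d)), so it does not yield O(h).
No premise or chain of K-axiom applications forces O(h), and none forces O(~h). So h is neither obligatory nor forbidden under these norms.

Neither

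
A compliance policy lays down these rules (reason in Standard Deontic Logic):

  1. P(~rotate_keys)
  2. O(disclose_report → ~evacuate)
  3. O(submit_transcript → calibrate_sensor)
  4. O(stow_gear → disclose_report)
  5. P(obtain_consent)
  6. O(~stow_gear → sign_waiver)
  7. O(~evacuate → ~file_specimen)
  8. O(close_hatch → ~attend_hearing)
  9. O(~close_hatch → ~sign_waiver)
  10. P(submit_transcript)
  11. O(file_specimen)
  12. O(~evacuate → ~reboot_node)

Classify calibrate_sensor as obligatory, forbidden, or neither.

Premise 3 is O(submit_transcript → calibrate_sensor), but O(submit_transcript) is not derivable from the premises (the permission P(submit_transcript) asserts only ~O(~submit_transcript), not O(submit_transcript)), so it does not yield O(calibrate_sensor).
No premise or chain of K-axiom applications forces O(calibrate_sensor), and none forces O(~calibrate_sensor). So calibrate_sensor is neither obligatory nor forbidden under these norms.

Neither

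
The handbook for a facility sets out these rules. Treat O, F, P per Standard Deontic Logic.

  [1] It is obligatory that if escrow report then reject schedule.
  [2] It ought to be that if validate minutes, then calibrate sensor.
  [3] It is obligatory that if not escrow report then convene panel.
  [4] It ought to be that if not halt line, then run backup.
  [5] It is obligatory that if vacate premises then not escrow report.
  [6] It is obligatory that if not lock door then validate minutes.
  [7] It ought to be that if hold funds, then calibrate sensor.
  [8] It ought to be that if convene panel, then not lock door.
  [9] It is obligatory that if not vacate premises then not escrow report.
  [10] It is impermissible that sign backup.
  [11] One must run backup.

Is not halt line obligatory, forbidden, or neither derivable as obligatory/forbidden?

Neither

Premise 4 is O(¬halt_line → run_backup); even if O(run_backup) held, inferring O(¬halt_line) would be affirming the consequent — invalid.
No premise or chain of K-axiom applications forces O(¬halt_line), and none forces O(halt_line). So ¬halt_line is neither obligatory nor forbidden under these norms.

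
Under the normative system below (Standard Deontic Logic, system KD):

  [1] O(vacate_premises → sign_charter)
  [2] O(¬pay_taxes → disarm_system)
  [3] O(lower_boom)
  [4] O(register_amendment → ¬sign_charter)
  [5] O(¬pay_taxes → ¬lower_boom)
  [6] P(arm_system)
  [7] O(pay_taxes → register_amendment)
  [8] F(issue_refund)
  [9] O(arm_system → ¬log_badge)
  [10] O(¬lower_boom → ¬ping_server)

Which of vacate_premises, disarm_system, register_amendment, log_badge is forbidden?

Premise 3 states O(lower_boom) outright.
The contrapositive of premise 5 (O(¬pay_taxes → ¬lower_boom)) is O(lower_boom → pay_taxes), and O(lower_boom) is already established, so O(pay_taxes).
Premise 7 is O(pay_taxes → register_amendment); since O(pay_taxes), deontic closure gives O(register_amendment).
Applying K to premise 4 (O(register_amendment → ¬sign_charter)) and O(register_amendment) yields O(¬sign_charter).
Premise 1, O(vacate_premises → sign_charter), contraposes to O(¬sign_charter → ¬vacate_premises); with O(¬sign_charter) we get O(¬vacate_premises).
So O(¬vacate_premises) holds, i.e. vacate_premises is forbidden. None of the other listed options is forbidden under the premises.

vacate_premises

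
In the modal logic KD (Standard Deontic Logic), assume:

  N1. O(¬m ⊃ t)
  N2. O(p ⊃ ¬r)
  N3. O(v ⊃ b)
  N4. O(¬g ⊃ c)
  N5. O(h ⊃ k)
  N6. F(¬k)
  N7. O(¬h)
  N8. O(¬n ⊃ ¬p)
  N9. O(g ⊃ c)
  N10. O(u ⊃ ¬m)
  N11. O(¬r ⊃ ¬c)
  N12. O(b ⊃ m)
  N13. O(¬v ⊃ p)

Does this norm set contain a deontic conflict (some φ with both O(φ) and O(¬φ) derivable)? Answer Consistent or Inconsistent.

Premise 5 is O(h ⊃ k); even if O(k) held, inferring O(h) would be affirming the consequent — invalid.
So O(h) is not derivable, and the apparent clash with O(¬h) does not arise.
A world satisfying every obligation exists (e.g. b=true, c=true, g=false, h=false, k=true, m=true, n=false, p=false, r=true, t=false, u=false, v=true); no atom is both obligatory and forbidden, so the set is consistent.

Consistent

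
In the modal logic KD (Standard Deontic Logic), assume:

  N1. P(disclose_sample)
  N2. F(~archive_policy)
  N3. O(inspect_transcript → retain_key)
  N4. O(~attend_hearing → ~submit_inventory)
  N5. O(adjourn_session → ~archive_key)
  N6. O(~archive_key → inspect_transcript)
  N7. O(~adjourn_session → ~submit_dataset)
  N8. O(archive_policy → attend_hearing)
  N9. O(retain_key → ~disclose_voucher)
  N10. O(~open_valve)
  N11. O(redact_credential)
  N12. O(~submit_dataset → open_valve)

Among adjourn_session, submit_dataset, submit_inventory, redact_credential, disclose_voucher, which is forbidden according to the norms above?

Premise 10 gives O(~open_valve).
Premise 12 is O(~submit_dataset → open_valve); contrapositively O(~open_valve → submit_dataset). Since O(~open_valve) holds, K gives O(submit_dataset).
Premise 7 is O(~adjourn_session → ~submit_dataset); contrapositively O(submit_dataset → adjourn_session). Since O(submit_dataset) holds, K gives O(adjourn_session).
With premise 5, O(adjourn_session → ~archive_key), the K-axiom yields O(~archive_key).
Premise 6 is O(~archive_key → inspect_transcript); since O(~archive_key), deontic closure gives O(inspect_transcript).
From O(inspect_transcript) and premise 3, O(inspect_transcript → retain_key), we obtain O(retain_key).
Premise 9 is O(retain_key → ~disclose_voucher); since O(retain_key), deontic closure gives O(~disclose_voucher).
So O(~disclose_voucher) holds, i.e. disclose_voucher is forbidden. None of the other listed options is forbidden under the premises.

disclose_voucher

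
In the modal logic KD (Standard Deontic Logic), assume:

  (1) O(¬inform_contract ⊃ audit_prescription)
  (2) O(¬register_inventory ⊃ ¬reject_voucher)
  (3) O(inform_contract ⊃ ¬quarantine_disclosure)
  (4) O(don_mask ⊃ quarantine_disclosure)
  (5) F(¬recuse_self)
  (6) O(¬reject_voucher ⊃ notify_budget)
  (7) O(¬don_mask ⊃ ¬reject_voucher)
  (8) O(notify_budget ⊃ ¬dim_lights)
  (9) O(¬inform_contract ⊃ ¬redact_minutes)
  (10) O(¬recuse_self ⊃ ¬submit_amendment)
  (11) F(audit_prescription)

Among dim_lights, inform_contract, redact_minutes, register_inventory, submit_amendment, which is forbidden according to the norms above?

Premise 11 is F(audit_prescription), i.e. O(¬audit_prescription).
Premise 1 is O(¬inform_contract ⊃ audit_prescription); contrapositively O(¬audit_prescription ⊃ inform_contract). Since O(¬audit_prescription) holds, K gives O(inform_contract).
With premise 3, O(inform_contract ⊃ ¬quarantine_disclosure), the K-axiom yields O(¬quarantine_disclosure).
The contrapositive of premise 4 (O(don_mask ⊃ quarantine_disclosure)) is O(¬quarantine_disclosure ⊃ ¬don_mask), and O(¬quarantine_disclosure) is already established, so O(¬don_mask).
Premise 7 is O(¬don_mask ⊃ ¬reject_voucher); since O(¬don_mask), deontic closure gives O(¬reject_voucher).
Applying K to premise 6 (O(¬reject_voucher ⊃ notify_budget)) and O(¬reject_voucher) yields O(notify_budget).
Premise 8 is O(notify_budget ⊃ ¬dim_lights); since O(notify_budget), deontic closure gives O(¬dim_lights).
So O(¬dim_lights) holds, i.e. dim_lights is forbidden. None of the other listed options is forbidden under the premises.

dim_lights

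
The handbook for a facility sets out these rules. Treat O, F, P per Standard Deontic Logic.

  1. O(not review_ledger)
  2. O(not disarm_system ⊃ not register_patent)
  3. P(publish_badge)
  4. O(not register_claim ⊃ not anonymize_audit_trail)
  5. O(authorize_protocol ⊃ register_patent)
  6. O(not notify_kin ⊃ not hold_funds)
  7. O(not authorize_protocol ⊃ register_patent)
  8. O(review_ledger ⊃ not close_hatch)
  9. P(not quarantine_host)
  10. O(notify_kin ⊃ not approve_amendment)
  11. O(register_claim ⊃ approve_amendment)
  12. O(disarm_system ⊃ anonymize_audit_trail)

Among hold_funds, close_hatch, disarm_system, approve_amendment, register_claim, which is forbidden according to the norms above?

hold_funds

Premises 5 and 7 are O(authorize_protocol ⊃ register_patent) and O(not authorize_protocol ⊃ register_patent); every ideal world satisfies authorize_protocol or not authorize_protocol, so in either case register_patent holds — hence O(register_patent).
The contrapositive of premise 2 (O(not disarm_system ⊃ not register_patent)) is O(register_patent ⊃ disarm_system), and O(register_patent) is already established, so O(disarm_system).
From O(disarm_system) and premise 12, O(disarm_system ⊃ anonymize_audit_trail), we obtain O(anonymize_audit_trail).
Premise 4 is O(not register_claim ⊃ not anonymize_audit_trail); contrapositively O(anonymize_audit_trail ⊃ register_claim). Since O(anonymize_audit_trail) holds, K gives O(register_claim).
Applying K to premise 11 (O(register_claim ⊃ approve_amendment)) and O(register_claim) yields O(approve_amendment).
The contrapositive of premise 10 (O(notify_kin ⊃ not approve_amendment)) is O(approve_amendment ⊃ not notify_kin), and O(approve_amendment) is already established, so O(not notify_kin).
With premise 6, O(not notify_kin ⊃ not hold_funds), the K-axiom yields O(not hold_funds).
So O(not hold_funds) holds, i.e. hold_funds is forbidden. None of the other listed options is forbidden under the premises.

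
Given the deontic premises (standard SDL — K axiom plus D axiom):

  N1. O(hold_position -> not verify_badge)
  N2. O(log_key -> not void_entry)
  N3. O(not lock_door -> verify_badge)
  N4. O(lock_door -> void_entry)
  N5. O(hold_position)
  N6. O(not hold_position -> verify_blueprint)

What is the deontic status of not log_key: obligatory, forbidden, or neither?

Obligatory

From premise 5 we have O(hold_position).
Applying K to premise 1 (O(hold_position -> not verify_badge)) and O(hold_position) yields O(not verify_badge).
Premise 3 is O(not lock_door -> verify_badge); contrapositively O(not verify_badge -> lock_door). Since O(not verify_badge) holds, K gives O(lock_door).
From O(lock_door) and premise 4, O(lock_door -> void_entry), we obtain O(void_entry).
The contrapositive of premise 2 (O(log_key -> not void_entry)) is O(void_entry -> not log_key), and O(void_entry) is already established, so O(not log_key).
Premise 6 does not contribute to this derivation.
Hence not log_key is obligatory.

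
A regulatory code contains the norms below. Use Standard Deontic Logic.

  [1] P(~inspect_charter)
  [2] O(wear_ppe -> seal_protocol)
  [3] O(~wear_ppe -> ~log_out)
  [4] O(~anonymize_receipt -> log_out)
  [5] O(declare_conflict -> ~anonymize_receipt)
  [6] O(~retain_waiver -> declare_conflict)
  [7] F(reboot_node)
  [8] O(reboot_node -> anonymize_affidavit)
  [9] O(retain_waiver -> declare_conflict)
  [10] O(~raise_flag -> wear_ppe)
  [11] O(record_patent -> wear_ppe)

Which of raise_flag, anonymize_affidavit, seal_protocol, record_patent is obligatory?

seal_protocol

Premises 6 and 9 cover both cases: O(~retain_waiver -> declare_conflict) and O(retain_waiver -> declare_conflict). Since ~retain_waiver ∨ retain_waiver is a tautology, O(declare_conflict) follows.
Premise 5 is O(declare_conflict -> ~anonymize_receipt); since O(declare_conflict), deontic closure gives O(~anonymize_receipt).
Applying K to premise 4 (O(~anonymize_receipt -> log_out)) and O(~anonymize_receipt) yields O(log_out).
Premise 3 is O(~wear_ppe -> ~log_out); contrapositively O(log_out -> wear_ppe). Since O(log_out) holds, K gives O(wear_ppe).
Premise 2 is O(wear_ppe -> seal_protocol); since O(wear_ppe), deontic closure gives O(seal_protocol).
So O(seal_protocol) holds — seal_protocol is obligatory. None of the other listed options is made obligatory by any chain of premises.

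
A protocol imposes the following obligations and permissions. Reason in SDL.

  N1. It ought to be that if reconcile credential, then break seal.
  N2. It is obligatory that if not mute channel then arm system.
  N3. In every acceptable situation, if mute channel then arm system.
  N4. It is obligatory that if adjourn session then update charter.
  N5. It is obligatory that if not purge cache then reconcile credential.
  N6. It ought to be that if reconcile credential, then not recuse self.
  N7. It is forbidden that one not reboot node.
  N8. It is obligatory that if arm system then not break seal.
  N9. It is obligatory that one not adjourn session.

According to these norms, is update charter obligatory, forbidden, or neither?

Neither

Premise 4 is O(adjourn_session → update_charter), but O(adjourn_session) is not derivable from the premises, so it does not yield O(update_charter).
No premise or chain of K-axiom applications forces O(update_charter), and none forces O(¬update_charter). So update_charter is neither obligatory nor forbidden under these norms.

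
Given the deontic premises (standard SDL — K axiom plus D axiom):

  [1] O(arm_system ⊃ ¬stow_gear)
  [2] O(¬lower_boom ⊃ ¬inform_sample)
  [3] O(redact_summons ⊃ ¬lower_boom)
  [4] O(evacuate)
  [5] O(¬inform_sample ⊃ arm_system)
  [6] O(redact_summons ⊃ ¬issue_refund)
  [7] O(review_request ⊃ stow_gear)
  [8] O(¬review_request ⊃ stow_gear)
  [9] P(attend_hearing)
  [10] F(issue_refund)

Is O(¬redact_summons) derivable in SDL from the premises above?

Premises 7 and 8 cover both cases: O(review_request ⊃ stow_gear) and O(¬review_request ⊃ stow_gear). Since review_request ∨ ¬review_request is a tautology, O(stow_gear) follows.
Premise 1, O(arm_system ⊃ ¬stow_gear), contraposes to O(stow_gear ⊃ ¬arm_system); with O(stow_gear) we get O(¬arm_system).
Premise 5, O(¬inform_sample ⊃ arm_system), contraposes to O(¬arm_system ⊃ inform_sample); with O(¬arm_system) we get O(inform_sample).
Premise 2, O(¬lower_boom ⊃ ¬inform_sample), contraposes to O(inform_sample ⊃ lower_boom); with O(inform_sample) we get O(lower_boom).
The contrapositive of premise 3 (O(redact_summons ⊃ ¬lower_boom)) is O(lower_boom ⊃ ¬redact_summons), and O(lower_boom) is already established, so O(¬redact_summons).
Premises 4, 6, 9, 10 do not contribute to this derivation.
So O(¬redact_summons) follows.

Yes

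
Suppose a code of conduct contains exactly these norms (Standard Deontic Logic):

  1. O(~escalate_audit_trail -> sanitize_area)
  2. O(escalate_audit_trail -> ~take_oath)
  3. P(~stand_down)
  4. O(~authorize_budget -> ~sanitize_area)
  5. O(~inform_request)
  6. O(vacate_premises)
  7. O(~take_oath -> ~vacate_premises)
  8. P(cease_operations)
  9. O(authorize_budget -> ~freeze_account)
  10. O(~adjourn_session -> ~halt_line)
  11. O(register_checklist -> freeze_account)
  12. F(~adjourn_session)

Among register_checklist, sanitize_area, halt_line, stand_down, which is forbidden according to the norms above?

From premise 6 we have O(vacate_premises).
Premise 7 is O(~take_oath -> ~vacate_premises); contrapositively O(vacate_premises -> take_oath). Since O(vacate_premises) holds, K gives O(take_oath).
The contrapositive of premise 2 (O(escalate_audit_trail -> ~take_oath)) is O(take_oath -> ~escalate_audit_trail), and O(take_oath) is already established, so O(~escalate_audit_trail).
With premise 1, O(~escalate_audit_trail -> sanitize_area), the K-axiom yields O(sanitize_area).
Premise 4, O(~authorize_budget -> ~sanitize_area), contraposes to O(sanitize_area -> authorize_budget); with O(sanitize_area) we get O(authorize_budget).
Applying K to premise 9 (O(authorize_budget -> ~freeze_account)) and O(authorize_budget) yields O(~freeze_account).
Premise 11, O(register_checklist -> freeze_account), contraposes to O(~freeze_account -> ~register_checklist); with O(~freeze_account) we get O(~register_checklist).
So O(~register_checklist) holds, i.e. register_checklist is forbidden. None of the other listed options is forbidden under the premises.

register_checklist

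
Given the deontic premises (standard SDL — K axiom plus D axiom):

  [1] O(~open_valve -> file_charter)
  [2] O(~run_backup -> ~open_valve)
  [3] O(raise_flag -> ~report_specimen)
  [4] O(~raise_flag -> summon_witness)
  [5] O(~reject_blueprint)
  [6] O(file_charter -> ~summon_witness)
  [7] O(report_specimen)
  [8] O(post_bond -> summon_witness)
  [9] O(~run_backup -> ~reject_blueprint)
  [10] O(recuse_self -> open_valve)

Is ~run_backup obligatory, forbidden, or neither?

From premise 7 we have O(report_specimen).
The contrapositive of premise 3 (O(raise_flag -> ~report_specimen)) is O(report_specimen -> ~raise_flag), and O(report_specimen) is already established, so O(~raise_flag).
With premise 4, O(~raise_flag -> summon_witness), the K-axiom yields O(summon_witness).
The contrapositive of premise 6 (O(file_charter -> ~summon_witness)) is O(summon_witness -> ~file_charter), and O(summon_witness) is already established, so O(~file_charter).
The contrapositive of premise 1 (O(~open_valve -> file_charter)) is O(~file_charter -> open_valve), and O(~file_charter) is already established, so O(open_valve).
Premise 2, O(~run_backup -> ~open_valve), contraposes to O(open_valve -> run_backup); with O(open_valve) we get O(run_backup).
Premises 5, 8, 9, 10 do not contribute to this derivation.
Thus O(run_backup), which is F(~run_backup): ~run_backup is forbidden.

Forbidden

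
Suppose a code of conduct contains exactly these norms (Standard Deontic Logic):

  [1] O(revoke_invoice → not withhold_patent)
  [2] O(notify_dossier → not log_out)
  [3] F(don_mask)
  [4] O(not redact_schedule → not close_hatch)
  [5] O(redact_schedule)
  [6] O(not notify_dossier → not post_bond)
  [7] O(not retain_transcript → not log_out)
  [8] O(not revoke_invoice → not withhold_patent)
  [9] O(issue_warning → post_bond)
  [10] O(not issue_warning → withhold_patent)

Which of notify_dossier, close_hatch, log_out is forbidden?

By case analysis on revoke_invoice: premise 1 gives O(revoke_invoice → not withhold_patent) and premise 8 gives O(not revoke_invoice → not withhold_patent), so O(not withhold_patent) either way.
Premise 10 is O(not issue_warning → withhold_patent); contrapositively O(not withhold_patent → issue_warning). Since O(not withhold_patent) holds, K gives O(issue_warning).
With premise 9, O(issue_warning → post_bond), the K-axiom yields O(post_bond).
The contrapositive of premise 6 (O(not notify_dossier → not post_bond)) is O(post_bond → notify_dossier), and O(post_bond) is already established, so O(notify_dossier).
With premise 2, O(notify_dossier → not log_out), the K-axiom yields O(not log_out).
So O(not log_out) holds, i.e. log_out is forbidden. None of the other listed options is forbidden under the premises.

log_out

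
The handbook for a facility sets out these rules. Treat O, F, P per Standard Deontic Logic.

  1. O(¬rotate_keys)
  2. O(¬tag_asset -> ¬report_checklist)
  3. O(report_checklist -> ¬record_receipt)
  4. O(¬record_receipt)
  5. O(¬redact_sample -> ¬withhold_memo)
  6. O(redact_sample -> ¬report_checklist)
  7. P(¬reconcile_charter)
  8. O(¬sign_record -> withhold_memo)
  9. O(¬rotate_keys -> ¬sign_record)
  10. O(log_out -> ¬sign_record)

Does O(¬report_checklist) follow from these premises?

Premise 1 states O(¬rotate_keys) outright.
From O(¬rotate_keys) and premise 9, O(¬rotate_keys -> ¬sign_record), we obtain O(¬sign_record).
From O(¬sign_record) and premise 8, O(¬sign_record -> withhold_memo), we obtain O(withhold_memo).
The contrapositive of premise 5 (O(¬redact_sample -> ¬withhold_memo)) is O(withhold_memo -> redact_sample), and O(withhold_memo) is already established, so O(redact_sample).
Applying K to premise 6 (O(redact_sample -> ¬report_checklist)) and O(redact_sample) yields O(¬report_checklist).
Premises 2, 3, 4, 7, 10 do not contribute to this derivation.
So O(¬report_checklist) follows.

Yes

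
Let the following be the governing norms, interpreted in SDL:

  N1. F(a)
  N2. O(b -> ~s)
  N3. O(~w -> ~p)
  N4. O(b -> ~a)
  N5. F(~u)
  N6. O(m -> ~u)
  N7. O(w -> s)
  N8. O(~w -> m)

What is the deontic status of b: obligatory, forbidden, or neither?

Forbidden

F(~u) at premise 5 means O(u).
The contrapositive of premise 6 (O(m -> ~u)) is O(u -> ~m), and O(u) is already established, so O(~m).
The contrapositive of premise 8 (O(~w -> m)) is O(~m -> w), and O(~m) is already established, so O(w).
From O(w) and premise 7, O(w -> s), we obtain O(s).
Premise 2, O(b -> ~s), contraposes to O(s -> ~b); with O(s) we get O(~b).
Premises 1, 3, 4 do not contribute to this derivation.
Thus O(~b), which is F(b): b is forbidden.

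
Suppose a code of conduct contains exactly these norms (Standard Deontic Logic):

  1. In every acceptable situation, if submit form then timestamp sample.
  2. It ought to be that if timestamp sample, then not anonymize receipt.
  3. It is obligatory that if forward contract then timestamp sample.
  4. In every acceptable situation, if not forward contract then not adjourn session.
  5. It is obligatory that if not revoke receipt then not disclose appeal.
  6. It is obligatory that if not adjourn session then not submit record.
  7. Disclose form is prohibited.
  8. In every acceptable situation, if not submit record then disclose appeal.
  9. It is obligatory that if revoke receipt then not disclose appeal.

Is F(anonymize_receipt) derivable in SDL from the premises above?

Yes

Premises 5 and 9 cover both cases: O(¬revoke_receipt → ¬disclose_appeal) and O(revoke_receipt → ¬disclose_appeal). Since ¬revoke_receipt ∨ revoke_receipt is a tautology, O(¬disclose_appeal) follows.
The contrapositive of premise 8 (O(¬submit_record → disclose_appeal)) is O(¬disclose_appeal → submit_record), and O(¬disclose_appeal) is already established, so O(submit_record).
Premise 6 is O(¬adjourn_session → ¬submit_record); contrapositively O(submit_record → adjourn_session). Since O(submit_record) holds, K gives O(adjourn_session).
Premise 4 is O(¬forward_contract → ¬adjourn_session); contrapositively O(adjourn_session → forward_contract). Since O(adjourn_session) holds, K gives O(forward_contract).
With premise 3, O(forward_contract → timestamp_sample), the K-axiom yields O(timestamp_sample).
Applying K to premise 2 (O(timestamp_sample → ¬anonymize_receipt)) and O(timestamp_sample) yields O(¬anonymize_receipt).
Premises 1, 7 do not contribute to this derivation.
So O(¬anonymize_receipt) holds, i.e. F(anonymize_receipt). The claim follows.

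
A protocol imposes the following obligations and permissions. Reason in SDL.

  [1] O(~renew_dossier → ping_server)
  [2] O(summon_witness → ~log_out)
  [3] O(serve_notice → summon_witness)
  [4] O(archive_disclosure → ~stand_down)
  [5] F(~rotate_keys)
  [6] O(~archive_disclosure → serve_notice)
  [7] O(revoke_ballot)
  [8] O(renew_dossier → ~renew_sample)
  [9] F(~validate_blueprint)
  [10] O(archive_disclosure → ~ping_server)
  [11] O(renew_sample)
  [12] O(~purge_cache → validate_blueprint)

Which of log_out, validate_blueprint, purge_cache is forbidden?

Premise 11 states O(renew_sample) outright.
Premise 8, O(renew_dossier → ~renew_sample), contraposes to O(renew_sample → ~renew_dossier); with O(renew_sample) we get O(~renew_dossier).
With premise 1, O(~renew_dossier → ping_server), the K-axiom yields O(ping_server).
Premise 10, O(archive_disclosure → ~ping_server), contraposes to O(ping_server → ~archive_disclosure); with O(ping_server) we get O(~archive_disclosure).
Premise 6 is O(~archive_disclosure → serve_notice); since O(~archive_disclosure), deontic closure gives O(serve_notice).
Premise 3 is O(serve_notice → summon_witness); since O(serve_notice), deontic closure gives O(summon_witness).
Applying K to premise 2 (O(summon_witness → ~log_out)) and O(summon_witness) yields O(~log_out).
So O(~log_out) holds, i.e. log_out is forbidden. None of the other listed options is forbidden under the premises.

log_out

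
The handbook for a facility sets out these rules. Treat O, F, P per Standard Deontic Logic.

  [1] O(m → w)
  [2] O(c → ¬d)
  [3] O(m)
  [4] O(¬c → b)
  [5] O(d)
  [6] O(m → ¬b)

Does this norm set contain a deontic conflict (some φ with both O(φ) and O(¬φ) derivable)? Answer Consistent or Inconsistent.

Premise 5 states O(d) outright.
The contrapositive of premise 2 (O(c → ¬d)) is O(d → ¬c), and O(d) is already established, so O(¬c).
Applying K to premise 4 (O(¬c → b)) and O(¬c) yields O(b).
The contrapositive of premise 6 (O(m → ¬b)) is O(b → ¬m), and O(b) is already established, so O(¬m).
But premise 3 directly asserts O(m).
We now have both O(¬m) and O(m) — m is simultaneously obligatory and forbidden, violating the D-axiom.

Inconsistent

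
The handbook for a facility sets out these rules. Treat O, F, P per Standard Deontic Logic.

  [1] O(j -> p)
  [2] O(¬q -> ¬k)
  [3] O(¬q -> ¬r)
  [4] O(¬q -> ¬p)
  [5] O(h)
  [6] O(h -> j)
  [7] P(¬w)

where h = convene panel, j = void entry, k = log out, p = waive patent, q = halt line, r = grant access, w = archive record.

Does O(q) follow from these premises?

From premise 5 we have O(h).
From O(h) and premise 6, O(h -> j), we obtain O(j).
With premise 1, O(j -> p), the K-axiom yields O(p).
The contrapositive of premise 4 (O(¬q -> ¬p)) is O(p -> q), and O(p) is already established, so O(q).
Premises 2, 3, 7 do not contribute to this derivation.
So O(q) follows.

Yes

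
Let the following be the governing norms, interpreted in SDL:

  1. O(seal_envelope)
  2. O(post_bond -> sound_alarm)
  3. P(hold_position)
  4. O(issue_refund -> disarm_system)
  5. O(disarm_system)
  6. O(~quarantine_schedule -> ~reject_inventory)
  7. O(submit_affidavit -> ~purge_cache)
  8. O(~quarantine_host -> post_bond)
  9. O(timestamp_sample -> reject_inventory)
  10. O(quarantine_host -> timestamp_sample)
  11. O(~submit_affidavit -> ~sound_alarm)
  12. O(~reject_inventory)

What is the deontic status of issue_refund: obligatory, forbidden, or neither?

Premise 4 is O(issue_refund -> disarm_system); even if O(disarm_system) held, inferring O(issue_refund) would be affirming the consequent — invalid.
No premise or chain of K-axiom applications forces O(issue_refund), and none forces O(~issue_refund). So issue_refund is neither obligatory nor forbidden under these norms.

Neither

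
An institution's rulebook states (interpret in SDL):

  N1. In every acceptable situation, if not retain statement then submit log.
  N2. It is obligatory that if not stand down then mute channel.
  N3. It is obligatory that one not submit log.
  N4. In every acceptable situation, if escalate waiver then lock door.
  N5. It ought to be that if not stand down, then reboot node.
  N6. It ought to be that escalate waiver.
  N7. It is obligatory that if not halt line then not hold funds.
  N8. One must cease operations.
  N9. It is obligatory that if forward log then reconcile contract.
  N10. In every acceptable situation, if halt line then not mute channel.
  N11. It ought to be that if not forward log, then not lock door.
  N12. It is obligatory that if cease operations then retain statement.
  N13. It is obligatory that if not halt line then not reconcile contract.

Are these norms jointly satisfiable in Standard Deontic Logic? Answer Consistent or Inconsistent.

Premise 1 is O(¬retain_statement → submit_log), but O(¬retain_statement) is not derivable from the premises, so it does not yield O(submit_log).
So O(submit_log) is not derivable, and the apparent clash with O(¬submit_log) does not arise.
A world satisfying every obligation exists (e.g. cease_operations=true, escalate_waiver=true, forward_log=true, halt_line=true, hold_funds=false, lock_door=true, mute_channel=false, reboot_node=false, reconcile_contract=true, retain_statement=true, stand_down=true, submit_log=false); no atom is both obligatory and forbidden, so the set is consistent.

Consistent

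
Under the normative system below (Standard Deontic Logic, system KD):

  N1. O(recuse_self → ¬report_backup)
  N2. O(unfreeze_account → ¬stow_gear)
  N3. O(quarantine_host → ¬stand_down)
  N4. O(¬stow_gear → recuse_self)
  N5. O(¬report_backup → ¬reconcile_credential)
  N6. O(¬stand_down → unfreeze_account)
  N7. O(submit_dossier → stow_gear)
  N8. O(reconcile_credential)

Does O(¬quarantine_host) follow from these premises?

Premise 8 gives O(reconcile_credential).
The contrapositive of premise 5 (O(¬report_backup → ¬reconcile_credential)) is O(reconcile_credential → report_backup), and O(reconcile_credential) is already established, so O(report_backup).
The contrapositive of premise 1 (O(recuse_self → ¬report_backup)) is O(report_backup → ¬recuse_self), and O(report_backup) is already established, so O(¬recuse_self).
Premise 4, O(¬stow_gear → recuse_self), contraposes to O(¬recuse_self → stow_gear); with O(¬recuse_self) we get O(stow_gear).
Premise 2 is O(unfreeze_account → ¬stow_gear); contrapositively O(stow_gear → ¬unfreeze_account). Since O(stow_gear) holds, K gives O(¬unfreeze_account).
The contrapositive of premise 6 (O(¬stand_down → unfreeze_account)) is O(¬unfreeze_account → stand_down), and O(¬unfreeze_account) is already established, so O(stand_down).
The contrapositive of premise 3 (O(quarantine_host → ¬stand_down)) is O(stand_down → ¬quarantine_host), and O(stand_down) is already established, so O(¬quarantine_host).
Premise 7 does not contribute to this derivation.
So O(¬quarantine_host) follows.

Yes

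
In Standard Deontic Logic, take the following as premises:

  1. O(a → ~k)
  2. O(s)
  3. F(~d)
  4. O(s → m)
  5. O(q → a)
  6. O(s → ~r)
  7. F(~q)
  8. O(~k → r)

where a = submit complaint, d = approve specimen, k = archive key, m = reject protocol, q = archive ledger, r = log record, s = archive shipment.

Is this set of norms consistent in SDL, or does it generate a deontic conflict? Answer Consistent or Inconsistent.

Inconsistent

F(~q) at premise 7 means O(q).
Premise 5 is O(q → a); since O(q), deontic closure gives O(a).
Applying K to premise 1 (O(a → ~k)) and O(a) yields O(~k).
Premise 8 is O(~k → r); since O(~k), deontic closure gives O(r).
Premise 6, O(s → ~r), contraposes to O(r → ~s); with O(r) we get O(~s).
However, premise 2 gives O(s).
We now have both O(~s) and O(s) — s is simultaneously obligatory and forbidden, violating the D-axiom.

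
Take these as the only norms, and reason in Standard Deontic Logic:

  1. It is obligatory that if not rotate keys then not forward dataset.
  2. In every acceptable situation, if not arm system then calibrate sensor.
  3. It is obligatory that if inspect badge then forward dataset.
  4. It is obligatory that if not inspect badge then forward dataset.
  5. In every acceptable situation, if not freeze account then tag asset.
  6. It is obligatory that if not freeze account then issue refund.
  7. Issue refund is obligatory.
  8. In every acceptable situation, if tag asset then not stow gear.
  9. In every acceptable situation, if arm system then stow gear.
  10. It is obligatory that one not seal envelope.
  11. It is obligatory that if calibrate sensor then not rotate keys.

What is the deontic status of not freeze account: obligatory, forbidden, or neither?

Premises 4 and 3 are O(¬inspect_badge → forward_dataset) and O(inspect_badge → forward_dataset); every ideal world satisfies ¬inspect_badge or inspect_badge, so in either case forward_dataset holds — hence O(forward_dataset).
The contrapositive of premise 1 (O(¬rotate_keys → ¬forward_dataset)) is O(forward_dataset → rotate_keys), and O(forward_dataset) is already established, so O(rotate_keys).
Premise 11 is O(calibrate_sensor → ¬rotate_keys); contrapositively O(rotate_keys → ¬calibrate_sensor). Since O(rotate_keys) holds, K gives O(¬calibrate_sensor).
The contrapositive of premise 2 (O(¬arm_system → calibrate_sensor)) is O(¬calibrate_sensor → arm_system), and O(¬calibrate_sensor) is already established, so O(arm_system).
From O(arm_system) and premise 9, O(arm_system → stow_gear), we obtain O(stow_gear).
The contrapositive of premise 8 (O(tag_asset → ¬stow_gear)) is O(stow_gear → ¬tag_asset), and O(stow_gear) is already established, so O(¬tag_asset).
The contrapositive of premise 5 (O(¬freeze_account → tag_asset)) is O(¬tag_asset → freeze_account), and O(¬tag_asset) is already established, so O(freeze_account).
Premises 6, 7, 10 do not contribute to this derivation.
Thus O(freeze_account), which is F(¬freeze_account): ¬freeze_account is forbidden.

Forbidden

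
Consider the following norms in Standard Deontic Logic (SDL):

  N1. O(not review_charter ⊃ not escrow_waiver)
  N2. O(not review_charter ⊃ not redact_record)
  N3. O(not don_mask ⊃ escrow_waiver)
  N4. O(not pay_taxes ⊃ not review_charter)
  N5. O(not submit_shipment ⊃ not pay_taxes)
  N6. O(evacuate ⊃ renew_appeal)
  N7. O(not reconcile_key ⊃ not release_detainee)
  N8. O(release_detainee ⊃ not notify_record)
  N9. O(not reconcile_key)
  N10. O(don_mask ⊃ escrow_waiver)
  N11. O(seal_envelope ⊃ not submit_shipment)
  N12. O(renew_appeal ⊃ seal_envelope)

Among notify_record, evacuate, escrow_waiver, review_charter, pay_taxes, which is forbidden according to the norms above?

evacuate

Premises 3 and 10 cover both cases: O(not don_mask ⊃ escrow_waiver) and O(don_mask ⊃ escrow_waiver). Since not don_mask ∨ don_mask is a tautology, O(escrow_waiver) follows.
Premise 1, O(not review_charter ⊃ not escrow_waiver), contraposes to O(escrow_waiver ⊃ review_charter); with O(escrow_waiver) we get O(review_charter).
The contrapositive of premise 4 (O(not pay_taxes ⊃ not review_charter)) is O(review_charter ⊃ pay_taxes), and O(review_charter) is already established, so O(pay_taxes).
The contrapositive of premise 5 (O(not submit_shipment ⊃ not pay_taxes)) is O(pay_taxes ⊃ submit_shipment), and O(pay_taxes) is already established, so O(submit_shipment).
Premise 11, O(seal_envelope ⊃ not submit_shipment), contraposes to O(submit_shipment ⊃ not seal_envelope); with O(submit_shipment) we get O(not seal_envelope).
The contrapositive of premise 12 (O(renew_appeal ⊃ seal_envelope)) is O(not seal_envelope ⊃ not renew_appeal), and O(not seal_envelope) is already established, so O(not renew_appeal).
Premise 6, O(evacuate ⊃ renew_appeal), contraposes to O(not renew_appeal ⊃ not evacuate); with O(not renew_appeal) we get O(not evacuate).
So O(not evacuate) holds, i.e. evacuate is forbidden. None of the other listed options is forbidden under the premises.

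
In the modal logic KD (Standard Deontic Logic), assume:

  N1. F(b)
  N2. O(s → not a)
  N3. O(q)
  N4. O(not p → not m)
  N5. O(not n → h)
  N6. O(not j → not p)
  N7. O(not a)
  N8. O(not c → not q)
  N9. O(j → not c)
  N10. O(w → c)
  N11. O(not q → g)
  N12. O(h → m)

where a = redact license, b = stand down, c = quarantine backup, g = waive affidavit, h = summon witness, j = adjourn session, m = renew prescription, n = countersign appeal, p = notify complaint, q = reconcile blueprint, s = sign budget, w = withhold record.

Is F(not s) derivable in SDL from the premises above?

No

Premise 2 is O(s → not a); even if O(not a) held, inferring O(s) would be affirming the consequent — invalid.
No other premise forces O(s). An ideal world satisfying every premise can still have not s true, so F(not s) is not derivable.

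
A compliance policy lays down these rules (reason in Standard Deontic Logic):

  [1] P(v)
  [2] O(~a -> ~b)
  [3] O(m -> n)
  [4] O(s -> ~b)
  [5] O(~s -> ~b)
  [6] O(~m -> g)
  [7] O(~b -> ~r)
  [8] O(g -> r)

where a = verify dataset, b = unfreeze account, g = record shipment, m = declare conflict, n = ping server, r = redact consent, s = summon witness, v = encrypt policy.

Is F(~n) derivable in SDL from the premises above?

Yes

By case analysis on ~s: premise 5 gives O(~s -> ~b) and premise 4 gives O(s -> ~b), so O(~b) either way.
From O(~b) and premise 7, O(~b -> ~r), we obtain O(~r).
The contrapositive of premise 8 (O(g -> r)) is O(~r -> ~g), and O(~r) is already established, so O(~g).
Premise 6, O(~m -> g), contraposes to O(~g -> m); with O(~g) we get O(m).
With premise 3, O(m -> n), the K-axiom yields O(n).
Premises 1, 2 do not contribute to this derivation.
So O(n) holds, i.e. F(~n). The claim follows.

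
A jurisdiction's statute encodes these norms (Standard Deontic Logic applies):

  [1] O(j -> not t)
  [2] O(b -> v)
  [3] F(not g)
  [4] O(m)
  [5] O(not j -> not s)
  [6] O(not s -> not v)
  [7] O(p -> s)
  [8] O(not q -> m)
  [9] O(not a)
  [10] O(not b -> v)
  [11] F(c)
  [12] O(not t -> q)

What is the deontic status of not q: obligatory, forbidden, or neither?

Premises 10 and 2 cover both cases: O(not b -> v) and O(b -> v). Since not b ∨ b is a tautology, O(v) follows.
Premise 6 is O(not s -> not v); contrapositively O(v -> s). Since O(v) holds, K gives O(s).
The contrapositive of premise 5 (O(not j -> not s)) is O(s -> j), and O(s) is already established, so O(j).
Applying K to premise 1 (O(j -> not t)) and O(j) yields O(not t).
From O(not t) and premise 12, O(not t -> q), we obtain O(q).
Premises 3, 4, 7, 8, 9, 11 do not contribute to this derivation.
Thus O(q), which is F(not q): not q is forbidden.

Forbidden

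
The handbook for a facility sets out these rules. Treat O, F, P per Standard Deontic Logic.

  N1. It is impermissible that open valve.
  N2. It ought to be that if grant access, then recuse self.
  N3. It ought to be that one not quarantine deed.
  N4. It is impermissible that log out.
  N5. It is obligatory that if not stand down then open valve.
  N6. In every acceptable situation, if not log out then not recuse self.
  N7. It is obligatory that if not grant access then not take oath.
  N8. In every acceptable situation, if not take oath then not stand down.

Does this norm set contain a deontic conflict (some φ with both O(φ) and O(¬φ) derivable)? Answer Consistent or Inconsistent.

Inconsistent

Premise 1 is F(open_valve), i.e. O(¬open_valve).
The contrapositive of premise 5 (O(¬stand_down → open_valve)) is O(¬open_valve → stand_down), and O(¬open_valve) is already established, so O(stand_down).
Premise 8 is O(¬take_oath → ¬stand_down); contrapositively O(stand_down → take_oath). Since O(stand_down) holds, K gives O(take_oath).
Premise 7, O(¬grant_access → ¬take_oath), contraposes to O(take_oath → grant_access); with O(take_oath) we get O(grant_access).
Applying K to premise 2 (O(grant_access → recuse_self)) and O(grant_access) yields O(recuse_self).
Premise 6, O(¬log_out → ¬recuse_self), contraposes to O(recuse_self → log_out); with O(recuse_self) we get O(log_out).
However, F(log_out) at premise 4 amounts to O(¬log_out).
We now have both O(log_out) and O(¬log_out) — log_out is simultaneously obligatory and forbidden, violating the D-axiom.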